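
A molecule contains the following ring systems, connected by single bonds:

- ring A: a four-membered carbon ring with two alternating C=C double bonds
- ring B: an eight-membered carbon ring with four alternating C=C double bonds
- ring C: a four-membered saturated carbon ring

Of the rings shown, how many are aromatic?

Ring A has only sp² ring atoms; a planar conformation would have a fully conjugated π system of 4 electrons. But 4 = 4(1), which is 4n not 4n+2, so ring A is not aromatic (cyclobutadiene) — cyclobutadiene is antiaromatic and distorts to a rectangle.
Ring B has only sp² ring atoms; a planar conformation would have a fully conjugated π system of 8 electrons. But 8 = 4(2), which is 4n not 4n+2, so ring B is not aromatic (cyclooctatetraene) — cyclooctatetraene distorts into a non-planar tub to avoid antiaromaticity.
Ring C has only sp³ atoms, so it is not fully conjugated — not aromatic (cyclobutane).
No ring is aromatic. Total: 0.

0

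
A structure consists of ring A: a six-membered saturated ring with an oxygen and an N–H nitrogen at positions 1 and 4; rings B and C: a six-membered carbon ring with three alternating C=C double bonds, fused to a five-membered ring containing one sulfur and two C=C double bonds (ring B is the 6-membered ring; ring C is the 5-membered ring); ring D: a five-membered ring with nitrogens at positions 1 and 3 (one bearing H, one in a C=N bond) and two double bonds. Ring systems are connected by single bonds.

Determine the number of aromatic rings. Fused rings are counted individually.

Ring A has only sp³ atoms, so it is not fully conjugated — not aromatic (morpholine).
Rings B and C form a fused bicyclic system (with one sulfur) with 9 sp² atoms and 10 π electrons from ring double bonds plus a heteroatom lone pair. 10 = 4(2)+2, so the system is aromatic and both rings count as aromatic (benzothiophene).
Ring D has a continuous p-orbital overlap around the ring; 2 ring double bonds (4 π electrons) plus a heteroatom lone pair (2) give 6 π electrons. That satisfies 4n+2 with n=1, so ring D is aromatic (imidazole).
Aromatic: B, C, D. Total: 3.

3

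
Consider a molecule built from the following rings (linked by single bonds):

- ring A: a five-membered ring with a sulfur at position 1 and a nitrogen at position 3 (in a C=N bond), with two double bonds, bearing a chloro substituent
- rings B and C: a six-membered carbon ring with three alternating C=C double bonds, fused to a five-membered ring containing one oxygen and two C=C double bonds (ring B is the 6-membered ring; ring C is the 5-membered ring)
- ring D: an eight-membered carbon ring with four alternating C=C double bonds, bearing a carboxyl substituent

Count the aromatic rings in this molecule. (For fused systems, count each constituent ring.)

Ring A is fully conjugated (every ring atom contributes a p orbital); 2 ring double bonds (4 π electrons) plus a heteroatom lone pair (2) give 6 π electrons. Since 6 = 4n+2 (n=1), ring A is aromatic (thiazole).
Rings B and C form a fused bicyclic system (with one oxygen) with 9 sp² atoms and 10 π electrons from ring double bonds plus a heteroatom lone pair. 10 = 4(2)+2, so the system is aromatic and both rings count as aromatic (benzofuran).
Ring D has only sp² ring atoms; a planar conformation would have a fully conjugated π system of 8 electrons. But 8 = 4(2), which is 4n not 4n+2, so ring D is not aromatic (cyclooctatetraene) — cyclooctatetraene distorts into a non-planar tub to avoid antiaromaticity.
Aromatic: A, B, C. Total: 3.

3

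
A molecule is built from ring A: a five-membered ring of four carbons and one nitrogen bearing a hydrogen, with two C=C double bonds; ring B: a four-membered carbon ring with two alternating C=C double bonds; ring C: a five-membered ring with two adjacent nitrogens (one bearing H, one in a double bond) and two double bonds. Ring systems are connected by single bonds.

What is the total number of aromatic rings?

2

Ring A is fully conjugated (every ring atom contributes a p orbital); 2 ring double bonds (4 π electrons) plus a heteroatom lone pair (2) give 6 π electrons. 6 = 4(1)+2, so ring A is aromatic (pyrrole).
Ring B has only sp² ring atoms; a planar conformation would have a fully conjugated π system of 4 electrons. But 4 = 4(1), which is 4n not 4n+2, so ring B is not aromatic (cyclobutadiene) — cyclobutadiene is antiaromatic and distorts to a rectangle.
Ring C is fully conjugated (every ring atom contributes a p orbital); 2 ring double bonds (4 π electrons) plus a heteroatom lone pair (2) give 6 π electrons. 6 = 4(1)+2, so ring C is aromatic (pyrazole).
Aromatic: A, C. Total: 2.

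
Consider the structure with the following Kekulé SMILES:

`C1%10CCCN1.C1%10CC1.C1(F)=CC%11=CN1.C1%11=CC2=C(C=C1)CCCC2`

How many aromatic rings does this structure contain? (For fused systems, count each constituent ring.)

2

The SMILES encodes a five-membered saturated ring of four carbons and one N–H nitrogen; a three-membered saturated carbon ring; a five-membered ring of four carbons and one nitrogen bearing a hydrogen, with two C=C double bonds; a six-membered carbon ring with three alternating C=C double bonds, fused to a saturated six-membered carbon ring.
The 5-membered ring with one N–H has only sp³ atoms, so it is not fully conjugated — not aromatic (pyrrolidine).
The 3-membered ring has only sp³ atoms, so it is not fully conjugated — not aromatic (cyclopropane).
The second 5-membered ring with one N–H is fully conjugated (every ring atom contributes a p orbital); 2 ring double bonds (4 π electrons) plus a heteroatom lone pair (2) give 6 π electrons. 6 = 4(1)+2, so it is aromatic (pyrrole).
The 6-membered ring has a continuous p-orbital overlap around the ring; 3 ring double bonds give 6 π electrons. Since 6 = 4n+2 (n=1), it is aromatic (benzene ring).
The second 6-membered ring has four sp³ carbons, so it is not fully conjugated — not aromatic (cyclohexane ring).
2 of the 5 rings are aromatic. Total: 2.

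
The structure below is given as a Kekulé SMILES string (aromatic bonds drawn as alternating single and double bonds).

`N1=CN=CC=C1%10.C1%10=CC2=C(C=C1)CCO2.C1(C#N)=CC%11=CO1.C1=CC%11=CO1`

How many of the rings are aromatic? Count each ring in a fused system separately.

4

The SMILES encodes a six-membered ring with nitrogens at positions 1 and 3 and three alternating double bonds; a six-membered carbon ring with three alternating C=C double bonds, fused to a five-membered ring containing one oxygen and two sp³ carbons; a five-membered ring of four carbons and one oxygen, with two C=C double bonds; a five-membered ring of four carbons and one oxygen, with two C=C double bonds.
The 6-membered ring with two nitrogens (1,3) is fully conjugated (every ring atom contributes a p orbital); 3 ring double bonds give 6 π electrons. 6 = 4(1)+2, so it is aromatic (pyrimidine).
The 6-membered ring has a continuous p-orbital overlap around the ring; 3 ring double bonds give 6 π electrons. That satisfies 4n+2 with n=1, so it is aromatic (benzene ring).
The 5-membered ring with one oxygen has two sp³ carbons, so it is not fully conjugated — not aromatic (oxolane ring).
The second 5-membered ring with one oxygen has a continuous p-orbital overlap around the ring; 2 ring double bonds (4 π electrons) plus a heteroatom lone pair (2) give 6 π electrons. Since 6 = 4n+2 (n=1), it is aromatic (furan).
The third 5-membered ring with one oxygen has a continuous p-orbital overlap around the ring; 2 ring double bonds (4 π electrons) plus a heteroatom lone pair (2) give 6 π electrons. That satisfies 4n+2 with n=1, so it is aromatic (furan).
4 of the 5 rings are aromatic. Total: 4.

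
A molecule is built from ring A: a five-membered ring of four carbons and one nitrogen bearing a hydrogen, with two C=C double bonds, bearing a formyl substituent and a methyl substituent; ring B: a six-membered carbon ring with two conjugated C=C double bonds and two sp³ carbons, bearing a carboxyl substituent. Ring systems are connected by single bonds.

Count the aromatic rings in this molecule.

Ring A has a continuous p-orbital overlap around the ring; 2 ring double bonds (4 π electrons) plus a heteroatom lone pair (2) give 6 π electrons. 6 = 4(1)+2, so ring A is aromatic (pyrrole).
Ring B has two sp³ carbons, so it is not fully conjugated — not aromatic (1,3-cyclohexadiene).
Aromatic: A. Total: 1.

1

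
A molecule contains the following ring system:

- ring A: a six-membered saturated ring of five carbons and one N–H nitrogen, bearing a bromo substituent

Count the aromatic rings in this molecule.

Ring A has only sp³ atoms, so it is not fully conjugated — not aromatic (piperidine).

0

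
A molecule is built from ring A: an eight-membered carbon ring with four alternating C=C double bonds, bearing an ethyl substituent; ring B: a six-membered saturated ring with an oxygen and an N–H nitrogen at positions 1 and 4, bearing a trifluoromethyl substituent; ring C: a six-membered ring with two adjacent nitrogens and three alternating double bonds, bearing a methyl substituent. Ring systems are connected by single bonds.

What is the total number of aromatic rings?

1

Ring A has only sp² ring atoms; a planar conformation would have a fully conjugated π system of 8 electrons. But 8 = 4(2), which is 4n not 4n+2, so ring A is not aromatic (cyclooctatetraene) — cyclooctatetraene distorts into a non-planar tub to avoid antiaromaticity.
Ring B has only sp³ atoms, so it is not fully conjugated — not aromatic (morpholine).
Ring C has a continuous p-orbital overlap around the ring; 3 ring double bonds give 6 π electrons. That satisfies 4n+2 with n=1, so ring C is aromatic (pyridazine).
Aromatic: C. Total: 1.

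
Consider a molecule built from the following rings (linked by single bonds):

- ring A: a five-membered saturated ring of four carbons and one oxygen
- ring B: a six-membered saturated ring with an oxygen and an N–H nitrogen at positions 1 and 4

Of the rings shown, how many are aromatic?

0

Ring A has only sp³ atoms, so it is not fully conjugated — not aromatic (tetrahydrofuran).
Ring B has only sp³ atoms, so it is not fully conjugated — not aromatic (morpholine).
No ring is aromatic. Total: 0.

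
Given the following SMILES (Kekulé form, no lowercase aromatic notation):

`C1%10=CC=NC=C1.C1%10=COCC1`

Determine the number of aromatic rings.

1

The SMILES encodes a six-membered ring of five carbons and one nitrogen with three alternating double bonds; a five-membered ring of four carbons and one oxygen, with one C=C double bond and two sp³ carbons.
The 6-membered ring with one nitrogen is fully conjugated (every ring atom contributes a p orbital); 3 ring double bonds give 6 π electrons. 6 = 4(1)+2, so it is aromatic (pyridine).
The 5-membered ring with one oxygen has two sp³ carbons, so it is not fully conjugated — not aromatic (2,3-dihydrofuran).
1 of the 2 rings is aromatic. Total: 1.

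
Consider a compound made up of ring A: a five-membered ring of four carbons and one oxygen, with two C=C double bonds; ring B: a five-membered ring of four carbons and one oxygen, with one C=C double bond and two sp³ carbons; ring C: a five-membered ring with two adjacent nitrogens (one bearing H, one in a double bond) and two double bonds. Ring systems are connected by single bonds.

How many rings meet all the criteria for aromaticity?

2

Ring A is planar and fully conjugated; 2 ring double bonds (4 π electrons) plus a heteroatom lone pair (2) give 6 π electrons. That satisfies 4n+2 with n=1, so ring A is aromatic (furan).
Ring B has two sp³ carbons, so it is not fully conjugated — not aromatic (2,3-dihydrofuran).
Ring C is fully conjugated (every ring atom contributes a p orbital); 2 ring double bonds (4 π electrons) plus a heteroatom lone pair (2) give 6 π electrons. Since 6 = 4n+2 (n=1), ring C is aromatic (pyrazole).
Aromatic: A, C. Total: 2.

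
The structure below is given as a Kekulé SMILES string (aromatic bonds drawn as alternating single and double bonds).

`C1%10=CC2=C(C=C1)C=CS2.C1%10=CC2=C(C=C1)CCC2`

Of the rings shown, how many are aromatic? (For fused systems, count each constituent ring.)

3

The SMILES encodes a six-membered carbon ring with three alternating C=C double bonds, fused to a five-membered ring containing one sulfur and two C=C double bonds; a six-membered carbon ring with three alternating C=C double bonds, fused to a saturated five-membered carbon ring.
The fused 6/5-membered bicyclic (with one sulfur) is a single π system with 9 sp² atoms and 10 π electrons from ring double bonds plus a heteroatom lone pair. 10 = 4(2)+2, so the system is aromatic and both rings count as aromatic (benzothiophene).
The 6-membered ring is fully conjugated (every ring atom contributes a p orbital); 3 ring double bonds give 6 π electrons. That satisfies 4n+2 with n=1, so it is aromatic (benzene ring).
The 5-membered ring has three sp³ carbons, so it is not fully conjugated — not aromatic (cyclopentane ring).
3 of the 4 rings are aromatic. Total: 3.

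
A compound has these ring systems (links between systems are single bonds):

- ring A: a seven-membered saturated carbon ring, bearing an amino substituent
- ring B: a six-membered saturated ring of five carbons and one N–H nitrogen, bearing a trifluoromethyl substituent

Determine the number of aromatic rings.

Ring A has only sp³ atoms, so it is not fully conjugated — not aromatic (cycloheptane).
Ring B has only sp³ atoms, so it is not fully conjugated — not aromatic (piperidine).
No ring is aromatic. Total: 0.

0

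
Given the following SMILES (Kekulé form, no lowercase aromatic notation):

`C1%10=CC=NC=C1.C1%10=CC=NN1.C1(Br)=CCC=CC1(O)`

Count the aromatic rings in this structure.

The SMILES encodes a six-membered ring of five carbons and one nitrogen with three alternating double bonds; a five-membered ring with two adjacent nitrogens (one bearing H, one in a double bond) and two double bonds; a six-membered carbon ring with two isolated C=C double bonds and two sp³ carbons.
The 6-membered ring with one nitrogen has a continuous p-orbital overlap around the ring; 3 ring double bonds give 6 π electrons. 6 = 4(1)+2, so it is aromatic (pyridine).
The 5-membered ring with two adjacent nitrogens (one N–H, one =N–) is planar and fully conjugated; 2 ring double bonds (4 π electrons) plus a heteroatom lone pair (2) give 6 π electrons. 6 = 4(1)+2, so it is aromatic (pyrazole).
The 6-membered ring has two sp³ carbons, so it is not fully conjugated — not aromatic (1,4-cyclohexadiene).
2 of the 3 rings are aromatic. Total: 2.

2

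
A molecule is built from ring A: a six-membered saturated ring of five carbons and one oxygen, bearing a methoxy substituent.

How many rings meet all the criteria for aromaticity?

Ring A has only sp³ atoms, so it is not fully conjugated — not aromatic (tetrahydropyran).

0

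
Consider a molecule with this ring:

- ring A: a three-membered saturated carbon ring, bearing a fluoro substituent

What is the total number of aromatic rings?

Ring A has only sp³ atoms, so it is not fully conjugated — not aromatic (cyclopropane).

0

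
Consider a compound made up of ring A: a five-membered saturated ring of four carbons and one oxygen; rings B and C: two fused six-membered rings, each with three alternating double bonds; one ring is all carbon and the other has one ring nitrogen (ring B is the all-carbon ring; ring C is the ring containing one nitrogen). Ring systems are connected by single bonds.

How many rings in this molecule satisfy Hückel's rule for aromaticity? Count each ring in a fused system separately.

Ring A has only sp³ atoms, so it is not fully conjugated — not aromatic (tetrahydrofuran).
Rings B and C form a fused bicyclic system (with one nitrogen) with 10 sp² atoms and 10 π electrons from ring double bonds. 10 = 4(2)+2, so the system is aromatic and both rings count as aromatic (quinoline).
Aromatic: B, C. Total: 2.

2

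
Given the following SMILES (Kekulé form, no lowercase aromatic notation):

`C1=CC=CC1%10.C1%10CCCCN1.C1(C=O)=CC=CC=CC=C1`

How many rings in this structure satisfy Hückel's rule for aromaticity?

The SMILES encodes a five-membered carbon ring with two conjugated C=C double bonds and one sp³ carbon; a six-membered saturated ring of five carbons and one N–H nitrogen; an eight-membered carbon ring with four alternating C=C double bonds.
The 5-membered ring has one sp³ carbon, so it is not fully conjugated — not aromatic (cyclopentadiene).
The 6-membered ring with one N–H has only sp³ atoms, so it is not fully conjugated — not aromatic (piperidine).
The 8-membered ring has only sp² ring atoms; a planar conformation would have a fully conjugated π system of 8 electrons. But 8 = 4(2), which is 4n not 4n+2, so it is not aromatic (cyclooctatetraene) — cyclooctatetraene distorts into a non-planar tub to avoid antiaromaticity.
None of the rings are aromatic. Total: 0.

0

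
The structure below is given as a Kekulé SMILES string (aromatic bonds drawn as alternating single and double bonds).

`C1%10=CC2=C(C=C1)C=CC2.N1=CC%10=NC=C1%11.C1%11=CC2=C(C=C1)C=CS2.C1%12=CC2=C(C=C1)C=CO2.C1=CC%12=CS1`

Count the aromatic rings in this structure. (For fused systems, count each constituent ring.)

7

The SMILES encodes a six-membered carbon ring with three alternating C=C double bonds, fused to a five-membered carbon ring containing one C=C double bond and one sp³ carbon; a six-membered ring with nitrogens at positions 1 and 4 and three alternating double bonds; a six-membered carbon ring with three alternating C=C double bonds, fused to a five-membered ring containing one sulfur and two C=C double bonds; a six-membered carbon ring with three alternating C=C double bonds, fused to a five-membered ring containing one oxygen and two C=C double bonds; a five-membered ring of four carbons and one sulfur, with two C=C double bonds.
The 6-membered ring is planar and fully conjugated; 3 ring double bonds give 6 π electrons. That satisfies 4n+2 with n=1, so it is aromatic (benzene ring).
The 5-membered ring has one sp³ carbon, so it is not fully conjugated — not aromatic (cyclopentene ring).
The 6-membered ring with two nitrogens (1,4) has a continuous p-orbital overlap around the ring; 3 ring double bonds give 6 π electrons. 6 = 4(1)+2, so it is aromatic (pyrazine).
The fused 6/5-membered bicyclic (with one sulfur) is a single π system with 9 sp² atoms and 10 π electrons from ring double bonds plus a heteroatom lone pair. 10 = 4(2)+2, so the system is aromatic and both rings count as aromatic (benzothiophene).
The fused 6/5-membered bicyclic (with one oxygen) is a single π system with 9 sp² atoms and 10 π electrons from ring double bonds plus a heteroatom lone pair. 10 = 4(2)+2, so the system is aromatic and both rings count as aromatic (benzofuran).
The 5-membered ring with one sulfur is planar and fully conjugated; 2 ring double bonds (4 π electrons) plus a heteroatom lone pair (2) give 6 π electrons. That satisfies 4n+2 with n=1, so it is aromatic (thiophene).
7 of the 8 rings are aromatic. Total: 7.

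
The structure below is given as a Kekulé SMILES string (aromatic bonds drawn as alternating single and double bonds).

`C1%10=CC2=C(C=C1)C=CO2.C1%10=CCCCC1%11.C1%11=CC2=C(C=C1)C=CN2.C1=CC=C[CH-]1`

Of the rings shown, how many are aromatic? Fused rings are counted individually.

5

The SMILES encodes a six-membered carbon ring with three alternating C=C double bonds, fused to a five-membered ring containing one oxygen and two C=C double bonds; a six-membered carbon ring with one C=C double bond; a six-membered carbon ring with three alternating C=C double bonds, fused to a five-membered ring containing one N–H nitrogen and two C=C double bonds; a five-membered all-carbon ring bearing a negative charge on one carbon, with two C=C double bonds.
The fused 6/5-membered bicyclic (with one oxygen) is a single π system with 9 sp² atoms and 10 π electrons from ring double bonds plus a heteroatom lone pair. 10 = 4(2)+2, so the system is aromatic and both rings count as aromatic (benzofuran).
The 6-membered ring has four sp³ carbons, so it is not fully conjugated — not aromatic (cyclohexene).
The fused 6/5-membered bicyclic (with one N–H) is a single π system with 9 sp² atoms and 10 π electrons from ring double bonds plus a heteroatom lone pair. 10 = 4(2)+2, so the system is aromatic and both rings count as aromatic (indole).
The 5-membered ring has a continuous p-orbital overlap around the ring; 2 ring double bonds (4 π electrons) plus the carbanion lone pair (2) give 6 π electrons. That satisfies 4n+2 with n=1, so it is aromatic (cyclopentadienyl anion).
5 of the 6 rings are aromatic. Total: 5.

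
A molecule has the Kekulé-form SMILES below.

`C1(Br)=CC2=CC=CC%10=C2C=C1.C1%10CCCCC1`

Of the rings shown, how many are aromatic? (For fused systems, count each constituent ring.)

2

The SMILES encodes two fused six-membered carbon rings, each with three alternating C=C double bonds; a six-membered saturated carbon ring.
The fused 6/6-membered bicyclic is a single π system with 10 sp² atoms and 10 π electrons from ring double bonds. 10 = 4(2)+2, so the system is aromatic and both rings count as aromatic (naphthalene).
The 6-membered ring has only sp³ atoms, so it is not fully conjugated — not aromatic (cyclohexane).
2 of the 3 rings are aromatic. Total: 2.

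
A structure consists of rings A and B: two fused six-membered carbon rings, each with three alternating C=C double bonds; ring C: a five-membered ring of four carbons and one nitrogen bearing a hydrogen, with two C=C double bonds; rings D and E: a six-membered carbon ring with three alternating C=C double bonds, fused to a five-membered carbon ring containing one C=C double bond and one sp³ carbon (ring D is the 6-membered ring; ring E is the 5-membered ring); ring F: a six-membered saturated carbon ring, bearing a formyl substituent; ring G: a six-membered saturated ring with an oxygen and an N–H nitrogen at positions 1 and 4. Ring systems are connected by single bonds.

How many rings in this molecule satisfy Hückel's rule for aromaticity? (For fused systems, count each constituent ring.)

4

Rings A and B form a fused bicyclic system with 10 sp² atoms and 10 π electrons from ring double bonds. 10 = 4(2)+2, so the system is aromatic and both rings count as aromatic (naphthalene).
Ring C has a continuous p-orbital overlap around the ring; 2 ring double bonds (4 π electrons) plus a heteroatom lone pair (2) give 6 π electrons. 6 = 4(1)+2, so ring C is aromatic (pyrrole).
Ring D is fully conjugated (every ring atom contributes a p orbital); 3 ring double bonds give 6 π electrons. That satisfies 4n+2 with n=1, so ring D is aromatic (benzene ring).
Ring E has one sp³ carbon, so it is not fully conjugated — not aromatic (cyclopentene ring).
Ring F has only sp³ atoms, so it is not fully conjugated — not aromatic (cyclohexane).
Ring G has only sp³ atoms, so it is not fully conjugated — not aromatic (morpholine).
Aromatic: A, B, C, D. Total: 4.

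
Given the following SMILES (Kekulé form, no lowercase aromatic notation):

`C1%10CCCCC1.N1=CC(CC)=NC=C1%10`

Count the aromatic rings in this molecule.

1

The SMILES encodes a six-membered saturated carbon ring; a six-membered ring with nitrogens at positions 1 and 4 and three alternating double bonds.
The 6-membered ring has only sp³ atoms, so it is not fully conjugated — not aromatic (cyclohexane).
The 6-membered ring with two nitrogens (1,4) is fully conjugated (every ring atom contributes a p orbital); 3 ring double bonds give 6 π electrons. That satisfies 4n+2 with n=1, so it is aromatic (pyrazine).
1 of the 2 rings is aromatic. Total: 1.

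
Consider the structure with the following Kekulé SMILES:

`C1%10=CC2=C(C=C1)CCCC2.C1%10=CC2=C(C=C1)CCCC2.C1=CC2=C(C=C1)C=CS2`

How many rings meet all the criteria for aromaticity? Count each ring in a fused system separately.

The SMILES encodes a six-membered carbon ring with three alternating C=C double bonds, fused to a saturated six-membered carbon ring; a six-membered carbon ring with three alternating C=C double bonds, fused to a saturated six-membered carbon ring; a six-membered carbon ring with three alternating C=C double bonds, fused to a five-membered ring containing one sulfur and two C=C double bonds.
The 6-membered ring is fully conjugated (every ring atom contributes a p orbital); 3 ring double bonds give 6 π electrons. 6 = 4(1)+2, so it is aromatic (benzene ring).
The second 6-membered ring has four sp³ carbons, so it is not fully conjugated — not aromatic (cyclohexane ring).
The third 6-membered ring is fully conjugated (every ring atom contributes a p orbital); 3 ring double bonds give 6 π electrons. Since 6 = 4n+2 (n=1), it is aromatic (benzene ring).
The fourth 6-membered ring has four sp³ carbons, so it is not fully conjugated — not aromatic (cyclohexane ring).
The fused 6/5-membered bicyclic (with one sulfur) is a single π system with 9 sp² atoms and 10 π electrons from ring double bonds plus a heteroatom lone pair. 10 = 4(2)+2, so the system is aromatic and both rings count as aromatic (benzothiophene).
4 of the 6 rings are aromatic. Total: 4.

4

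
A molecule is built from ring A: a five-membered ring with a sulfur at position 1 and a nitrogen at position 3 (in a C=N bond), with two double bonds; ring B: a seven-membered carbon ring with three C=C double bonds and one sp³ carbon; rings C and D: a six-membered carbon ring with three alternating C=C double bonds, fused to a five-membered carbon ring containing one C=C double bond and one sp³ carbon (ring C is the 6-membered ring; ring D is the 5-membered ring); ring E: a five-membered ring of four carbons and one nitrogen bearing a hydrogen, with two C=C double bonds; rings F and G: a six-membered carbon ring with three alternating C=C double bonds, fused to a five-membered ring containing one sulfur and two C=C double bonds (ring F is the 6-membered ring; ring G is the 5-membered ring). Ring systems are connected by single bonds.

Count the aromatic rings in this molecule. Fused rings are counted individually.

5

Ring A has a continuous p-orbital overlap around the ring; 2 ring double bonds (4 π electrons) plus a heteroatom lone pair (2) give 6 π electrons. That satisfies 4n+2 with n=1, so ring A is aromatic (thiazole).
Ring B has one sp³ carbon, so it is not fully conjugated — not aromatic (cycloheptatriene).
Ring C is fully conjugated (every ring atom contributes a p orbital); 3 ring double bonds give 6 π electrons. That satisfies 4n+2 with n=1, so ring C is aromatic (benzene ring).
Ring D has one sp³ carbon, so it is not fully conjugated — not aromatic (cyclopentene ring).
Ring E is fully conjugated (every ring atom contributes a p orbital); 2 ring double bonds (4 π electrons) plus a heteroatom lone pair (2) give 6 π electrons. Since 6 = 4n+2 (n=1), ring E is aromatic (pyrrole).
Rings F and G form a fused bicyclic system (with one sulfur) with 9 sp² atoms and 10 π electrons from ring double bonds plus a heteroatom lone pair. 10 = 4(2)+2, so the system is aromatic and both rings count as aromatic (benzothiophene).
Aromatic: A, C, E, F, G. Total: 5.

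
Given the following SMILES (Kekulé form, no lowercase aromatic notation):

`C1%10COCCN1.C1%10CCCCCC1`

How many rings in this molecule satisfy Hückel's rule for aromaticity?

0

The SMILES encodes a six-membered saturated ring with an oxygen and an N–H nitrogen at positions 1 and 4; a seven-membered saturated carbon ring.
The 6-membered ring with one oxygen and one N–H (1,4) has only sp³ atoms, so it is not fully conjugated — not aromatic (morpholine).
The 7-membered ring has only sp³ atoms, so it is not fully conjugated — not aromatic (cycloheptane).
None of the rings are aromatic. Total: 0.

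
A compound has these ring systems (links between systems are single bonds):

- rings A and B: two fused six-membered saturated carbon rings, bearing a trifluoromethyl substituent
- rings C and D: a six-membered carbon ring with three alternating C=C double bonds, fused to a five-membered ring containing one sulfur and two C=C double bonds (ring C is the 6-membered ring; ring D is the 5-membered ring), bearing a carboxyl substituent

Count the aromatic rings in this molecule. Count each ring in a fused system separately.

Ring A has only sp³ atoms, so it is not fully conjugated — not aromatic (cyclohexane ring).
Ring B has only sp³ atoms, so it is not fully conjugated — not aromatic (cyclohexane ring).
Rings C and D form a fused bicyclic system (with one sulfur) with 9 sp² atoms and 10 π electrons from ring double bonds plus a heteroatom lone pair. 10 = 4(2)+2, so the system is aromatic and both rings count as aromatic (benzothiophene).
Aromatic: C, D. Total: 2.

2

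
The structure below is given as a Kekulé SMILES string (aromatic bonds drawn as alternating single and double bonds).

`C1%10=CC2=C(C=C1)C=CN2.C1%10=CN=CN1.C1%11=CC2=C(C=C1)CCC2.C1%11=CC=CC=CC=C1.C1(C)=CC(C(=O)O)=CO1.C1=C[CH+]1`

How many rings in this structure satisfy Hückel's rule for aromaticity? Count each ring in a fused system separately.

The SMILES encodes a six-membered carbon ring with three alternating C=C double bonds, fused to a five-membered ring containing one N–H nitrogen and two C=C double bonds; a five-membered ring with nitrogens at positions 1 and 3 (one bearing H, one in a C=N bond) and two double bonds; a six-membered carbon ring with three alternating C=C double bonds, fused to a saturated five-membered carbon ring; an eight-membered carbon ring with four alternating C=C double bonds; a five-membered ring of four carbons and one oxygen, with two C=C double bonds; a three-membered all-carbon ring bearing a positive charge on one carbon, with one C=C double bond.
The fused 6/5-membered bicyclic (with one N–H) is a single π system with 9 sp² atoms and 10 π electrons from ring double bonds plus a heteroatom lone pair. 10 = 4(2)+2, so the system is aromatic and both rings count as aromatic (indole).
The 5-membered ring with two nitrogens (one N–H, one =N–) is fully conjugated (every ring atom contributes a p orbital); 2 ring double bonds (4 π electrons) plus a heteroatom lone pair (2) give 6 π electrons. 6 = 4(1)+2, so it is aromatic (imidazole).
The 6-membered ring is fully conjugated (every ring atom contributes a p orbital); 3 ring double bonds give 6 π electrons. That satisfies 4n+2 with n=1, so it is aromatic (benzene ring).
The 5-membered ring has three sp³ carbons, so it is not fully conjugated — not aromatic (cyclopentane ring).
The 8-membered ring has only sp² ring atoms; a planar conformation would have a fully conjugated π system of 8 electrons. But 8 = 4(2), which is 4n not 4n+2, so it is not aromatic (cyclooctatetraene) — cyclooctatetraene distorts into a non-planar tub to avoid antiaromaticity.
The 5-membered ring with one oxygen has a continuous p-orbital overlap around the ring; 2 ring double bonds (4 π electrons) plus a heteroatom lone pair (2) give 6 π electrons. 6 = 4(1)+2, so it is aromatic (furan).
The 3-membered ring is fully conjugated (every ring atom contributes a p orbital); 1 ring double bond (2 π electrons) plus the carbocation's empty p orbital (0, but keeps the ring conjugated) give 2 π electrons. 2 = 4(0)+2, so it is aromatic (cyclopropenyl cation).
6 of the 8 rings are aromatic. Total: 6.

6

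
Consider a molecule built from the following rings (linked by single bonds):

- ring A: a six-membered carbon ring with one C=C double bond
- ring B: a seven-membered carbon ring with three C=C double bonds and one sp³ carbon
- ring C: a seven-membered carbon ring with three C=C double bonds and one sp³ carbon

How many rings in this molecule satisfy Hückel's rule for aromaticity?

Ring A has four sp³ carbons, so it is not fully conjugated — not aromatic (cyclohexene).
Ring B has one sp³ carbon, so it is not fully conjugated — not aromatic (cycloheptatriene).
Ring C has one sp³ carbon, so it is not fully conjugated — not aromatic (cycloheptatriene).
No ring is aromatic. Total: 0.

0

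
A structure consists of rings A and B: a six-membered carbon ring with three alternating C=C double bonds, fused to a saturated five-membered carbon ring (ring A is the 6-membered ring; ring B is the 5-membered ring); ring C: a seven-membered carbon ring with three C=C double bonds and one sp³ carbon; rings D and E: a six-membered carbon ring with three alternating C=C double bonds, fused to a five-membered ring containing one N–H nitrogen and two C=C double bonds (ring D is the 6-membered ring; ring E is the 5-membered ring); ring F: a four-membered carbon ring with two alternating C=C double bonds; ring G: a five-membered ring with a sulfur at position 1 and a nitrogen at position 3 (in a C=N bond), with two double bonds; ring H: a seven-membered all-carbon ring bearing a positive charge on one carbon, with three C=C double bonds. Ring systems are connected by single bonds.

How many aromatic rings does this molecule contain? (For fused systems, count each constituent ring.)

5

Ring A has a continuous p-orbital overlap around the ring; 3 ring double bonds give 6 π electrons. That satisfies 4n+2 with n=1, so ring A is aromatic (benzene ring).
Ring B has three sp³ carbons, so it is not fully conjugated — not aromatic (cyclopentane ring).
Ring C has one sp³ carbon, so it is not fully conjugated — not aromatic (cycloheptatriene).
Rings D and E form a fused bicyclic system (with one N–H) with 9 sp² atoms and 10 π electrons from ring double bonds plus a heteroatom lone pair. 10 = 4(2)+2, so the system is aromatic and both rings count as aromatic (indole).
Ring F has only sp² ring atoms; a planar conformation would have a fully conjugated π system of 4 electrons. But 4 = 4(1), which is 4n not 4n+2, so ring F is not aromatic (cyclobutadiene) — cyclobutadiene is antiaromatic and distorts to a rectangle.
Ring G is fully conjugated (every ring atom contributes a p orbital); 2 ring double bonds (4 π electrons) plus a heteroatom lone pair (2) give 6 π electrons. Since 6 = 4n+2 (n=1), ring G is aromatic (thiazole).
Ring H is planar and fully conjugated; 3 ring double bonds (6 π electrons) plus the carbocation's empty p orbital (0, but keeps the ring conjugated) give 6 π electrons. 6 = 4(1)+2, so ring H is aromatic (tropylium cation).
Aromatic: A, D, E, G, H. Total: 5.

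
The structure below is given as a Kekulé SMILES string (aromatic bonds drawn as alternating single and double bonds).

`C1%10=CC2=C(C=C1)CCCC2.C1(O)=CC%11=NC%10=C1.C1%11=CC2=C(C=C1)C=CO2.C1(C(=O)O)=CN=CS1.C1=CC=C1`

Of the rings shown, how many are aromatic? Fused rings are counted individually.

The SMILES encodes a six-membered carbon ring with three alternating C=C double bonds, fused to a saturated six-membered carbon ring; a six-membered ring of five carbons and one nitrogen with three alternating double bonds; a six-membered carbon ring with three alternating C=C double bonds, fused to a five-membered ring containing one oxygen and two C=C double bonds; a five-membered ring with a sulfur at position 1 and a nitrogen at position 3 (in a C=N bond), with two double bonds; a four-membered carbon ring with two alternating C=C double bonds.
The 6-membered ring is fully conjugated (every ring atom contributes a p orbital); 3 ring double bonds give 6 π electrons. Since 6 = 4n+2 (n=1), it is aromatic (benzene ring).
The second 6-membered ring has four sp³ carbons, so it is not fully conjugated — not aromatic (cyclohexane ring).
The 6-membered ring with one nitrogen is fully conjugated (every ring atom contributes a p orbital); 3 ring double bonds give 6 π electrons. That satisfies 4n+2 with n=1, so it is aromatic (pyridine).
The fused 6/5-membered bicyclic (with one oxygen) is a single π system with 9 sp² atoms and 10 π electrons from ring double bonds plus a heteroatom lone pair. 10 = 4(2)+2, so the system is aromatic and both rings count as aromatic (benzofuran).
The 5-membered ring with one sulfur and one =N– is planar and fully conjugated; 2 ring double bonds (4 π electrons) plus a heteroatom lone pair (2) give 6 π electrons. That satisfies 4n+2 with n=1, so it is aromatic (thiazole).
The 4-membered ring has only sp² ring atoms; a planar conformation would have a fully conjugated π system of 4 electrons. But 4 = 4(1), which is 4n not 4n+2, so it is not aromatic (cyclobutadiene) — cyclobutadiene is antiaromatic and distorts to a rectangle.
5 of the 7 rings are aromatic. Total: 5.

5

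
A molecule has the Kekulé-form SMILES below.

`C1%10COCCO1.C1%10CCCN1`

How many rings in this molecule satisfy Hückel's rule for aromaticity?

The SMILES encodes a six-membered saturated ring with oxygens at positions 1 and 4; a five-membered saturated ring of four carbons and one N–H nitrogen.
The 6-membered ring with two oxygens (1,4) has only sp³ atoms, so it is not fully conjugated — not aromatic (1,4-dioxane).
The 5-membered ring with one N–H has only sp³ atoms, so it is not fully conjugated — not aromatic (pyrrolidine).
None of the rings are aromatic. Total: 0.

0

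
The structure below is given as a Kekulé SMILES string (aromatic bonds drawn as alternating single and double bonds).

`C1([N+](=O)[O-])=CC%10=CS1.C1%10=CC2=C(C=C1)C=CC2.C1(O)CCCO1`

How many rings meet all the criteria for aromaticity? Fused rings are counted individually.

The SMILES encodes a five-membered ring of four carbons and one sulfur, with two C=C double bonds; a six-membered carbon ring with three alternating C=C double bonds, fused to a five-membered carbon ring containing one C=C double bond and one sp³ carbon; a five-membered saturated ring of four carbons and one oxygen.
The 5-membered ring with one sulfur is fully conjugated (every ring atom contributes a p orbital); 2 ring double bonds (4 π electrons) plus a heteroatom lone pair (2) give 6 π electrons. 6 = 4(1)+2, so it is aromatic (thiophene).
The 6-membered ring is planar and fully conjugated; 3 ring double bonds give 6 π electrons. 6 = 4(1)+2, so it is aromatic (benzene ring).
The 5-membered ring has one sp³ carbon, so it is not fully conjugated — not aromatic (cyclopentene ring).
The 5-membered ring with one oxygen has only sp³ atoms, so it is not fully conjugated — not aromatic (tetrahydrofuran).
2 of the 4 rings are aromatic. Total: 2.

2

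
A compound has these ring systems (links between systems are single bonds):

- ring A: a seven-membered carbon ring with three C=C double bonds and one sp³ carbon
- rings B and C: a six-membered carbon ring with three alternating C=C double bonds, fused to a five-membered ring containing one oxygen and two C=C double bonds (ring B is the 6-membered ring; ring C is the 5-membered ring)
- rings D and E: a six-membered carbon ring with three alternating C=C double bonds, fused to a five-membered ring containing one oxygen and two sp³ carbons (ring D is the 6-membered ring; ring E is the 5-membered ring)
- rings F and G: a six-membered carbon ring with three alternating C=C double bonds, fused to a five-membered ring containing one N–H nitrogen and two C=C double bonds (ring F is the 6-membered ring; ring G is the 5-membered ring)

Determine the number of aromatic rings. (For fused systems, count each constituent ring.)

5

Ring A has one sp³ carbon, so it is not fully conjugated — not aromatic (cycloheptatriene).
Rings B and C form a fused bicyclic system (with one oxygen) with 9 sp² atoms and 10 π electrons from ring double bonds plus a heteroatom lone pair. 10 = 4(2)+2, so the system is aromatic and both rings count as aromatic (benzofuran).
Ring D has a continuous p-orbital overlap around the ring; 3 ring double bonds give 6 π electrons. Since 6 = 4n+2 (n=1), ring D is aromatic (benzene ring).
Ring E has two sp³ carbons, so it is not fully conjugated — not aromatic (oxolane ring).
Rings F and G form a fused bicyclic system (with one N–H) with 9 sp² atoms and 10 π electrons from ring double bonds plus a heteroatom lone pair. 10 = 4(2)+2, so the system is aromatic and both rings count as aromatic (indole).
Aromatic: B, C, D, F, G. Total: 5.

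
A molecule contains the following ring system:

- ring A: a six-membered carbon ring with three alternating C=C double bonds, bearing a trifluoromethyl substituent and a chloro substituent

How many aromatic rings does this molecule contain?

1

Ring A is planar and fully conjugated; 3 ring double bonds give 6 π electrons. That satisfies 4n+2 with n=1, so ring A is aromatic (benzene).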